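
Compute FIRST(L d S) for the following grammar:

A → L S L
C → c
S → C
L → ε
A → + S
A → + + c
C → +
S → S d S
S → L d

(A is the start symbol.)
FIRST sets of the non-terminals involved (from the grammar, by fixed-point iteration):
  FIRST(L) = { ε }

To compute FIRST(L d S), process the symbols left to right:
Symbol L is a non-terminal. Add FIRST(L) \ {ε} = { }
L is nullable (ε ∈ FIRST(L)), continue to the next symbol.
Symbol d is a terminal. Add 'd' and stop.
FIRST(L d S) = { 'd' }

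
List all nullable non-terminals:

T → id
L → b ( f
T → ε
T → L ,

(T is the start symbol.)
A non-terminal is nullable if it can derive ε (the empty string): either it has an ε-production, or it has a production whose right-hand side consists entirely of nullable non-terminals.

ε-productions: T → ε
So T is immediately nullable.
No further non-terminal can be added: every production for the remaining non-terminals contains a terminal or a non-nullable non-terminal.
Nullable = { 'T' }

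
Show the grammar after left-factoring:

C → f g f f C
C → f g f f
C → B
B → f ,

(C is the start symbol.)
C → f g f f C'
C' → C
C' → ε
C → B
B → f ,

Left-factoring transforms A → αβ₁ | αβ₂ into A → αA' and A' → β₁ | β₂
(α is the longest common prefix among the alternatives). Repeat until
no nonterminal has two alternatives with a common prefix.

Round 1: C has alternatives sharing prefix 'f g f f'. Introduce C': C → f g f f C'
  Add: C' → C
  Add: C' → ε

No remaining common prefixes — done.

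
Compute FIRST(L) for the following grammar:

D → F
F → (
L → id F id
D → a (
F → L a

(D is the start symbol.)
{ 'id' }

To compute FIRST(L), examine every production with L on the left-hand side, reading each right-hand side left to right until a non-nullable symbol is reached.

From L → id F id:
  - id is a terminal: add 'id' and stop

Collecting: FIRST(L) = { 'id' }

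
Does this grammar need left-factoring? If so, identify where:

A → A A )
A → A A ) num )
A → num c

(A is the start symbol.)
Yes, A has productions with common prefix 'A A )'

Left-factoring is needed when two productions for the same non-terminal
share a common prefix on the right-hand side.

Productions for A:
  A → A A )
  A → A A ) num )
  A → num c

Found common prefix 'A A )' in productions for A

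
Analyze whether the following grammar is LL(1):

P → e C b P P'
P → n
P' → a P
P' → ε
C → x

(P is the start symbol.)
Relevant sets:
  FOLLOW(P') = { $, 'a' }

For P:
  PREDICT(P → e C b P P') = { 'e' }
  PREDICT(P → n) = { 'n' }
For P':
  PREDICT(P' → a P) = { 'a' }
  PREDICT(P' → ε) = { $, 'a' }
C has a single production, so nothing to check there.

Conflict found: Predict set conflict for P': { 'a' }
The grammar is NOT LL(1).

Answer: No. Predict set conflict for P': { 'a' }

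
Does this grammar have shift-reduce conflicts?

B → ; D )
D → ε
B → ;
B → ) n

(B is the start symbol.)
Augment with B' → B and build the canonical LR(0) collection (I0 = CLOSURE({[B' → . B]}), then GOTO on every symbol after a dot until no new states appear). It has 7 states:
  I0: { [B → . ) n], [B → . ; D )], [B → . ;], [B' → . B] }  — shift
  I1: { [B → ) . n] }  — shift
  I2: { [B → ; . D )], [B → ; .], [D → .] }  — 2 reduces
  I3: { [B' → B .] }  — accept
  I4: { [B → ; D . )] }  — shift
  I5: { [B → ; D ) .] }  — reduce
  I6: { [B → ) n .] }  — reduce

No state contains both a complete item and a shift item.

Answer: No shift-reduce conflicts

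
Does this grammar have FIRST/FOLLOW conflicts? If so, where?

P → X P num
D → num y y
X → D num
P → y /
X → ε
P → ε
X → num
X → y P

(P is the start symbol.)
Yes. P → X P num with FOLLOW(P) on { 'num', 'y' }; P → y '/' with FOLLOW(P) on { 'y' }; X → D num with FOLLOW(X) on { 'num' }; X → num with FOLLOW(X) on { 'num' }; X → y P with FOLLOW(X) on { 'y' }

Nullable non-terminals: P, X.
FIRST sets used below: FIRST(X) = { 'num', 'y', ε }, FIRST(P) = { 'num', 'y', ε }, FIRST(D) = { 'num' }

P: nullable alternative(s) P → ε; FOLLOW(P) = { $, 'num', 'y' }
  P → X P num: FIRST \ {ε} = { 'num', 'y' } — overlaps FOLLOW(P) on { 'num', 'y' }: CONFLICT
  P → y /: FIRST \ {ε} = { 'y' } — overlaps FOLLOW(P) on { 'y' }: CONFLICT
  P → ε: FIRST \ {ε} = { } — this is the only nullable alternative, skip

X: nullable alternative(s) X → ε; FOLLOW(X) = { 'num', 'y' }
  X → D num: FIRST \ {ε} = { 'num' } — overlaps FOLLOW(X) on { 'num' }: CONFLICT
  X → ε: FIRST \ {ε} = { } — this is the only nullable alternative, skip
  X → num: FIRST \ {ε} = { 'num' } — overlaps FOLLOW(X) on { 'num' }: CONFLICT
  X → y P: FIRST \ {ε} = { 'y' } — overlaps FOLLOW(X) on { 'y' }: CONFLICT

D has no nullable alternative, so no FIRST/FOLLOW check is needed there.

So the grammar has 5 FIRST/FOLLOW conflicts (marked CONFLICT above).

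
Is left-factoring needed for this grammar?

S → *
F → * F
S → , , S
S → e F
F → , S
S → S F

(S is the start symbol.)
Left-factoring is needed when two productions for the same non-terminal
share a common prefix on the right-hand side.

Productions for S:
  S → *
  S → , , S
  S → e F
  S → S F
Productions for F:
  F → * F
  F → , S

No common prefixes found.

Answer: No, left-factoring is not needed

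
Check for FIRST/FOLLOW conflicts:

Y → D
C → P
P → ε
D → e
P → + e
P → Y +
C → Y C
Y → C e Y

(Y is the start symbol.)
Yes. C → Y C with FOLLOW(C) on { 'e' }; P → Y '+' with FOLLOW(P) on { 'e' }

A FIRST/FOLLOW conflict occurs when a non-terminal N has a nullable alternative N → β (β ⇒* ε) and another alternative N → α with FIRST(α) ∩ FOLLOW(N) ≠ ∅: on such a lookahead the parser cannot decide between expanding α and letting N vanish via β.

Nullable non-terminals: C, P.
FIRST sets used below: FIRST(P) = { '+', 'e', ε }, FIRST(Y) = { '+', 'e' }

C: nullable alternative(s) C → P; FOLLOW(C) = { 'e' }
  C → P: FIRST \ {ε} = { '+', 'e' } — this is the only nullable alternative, skip
  C → Y C: FIRST \ {ε} = { '+', 'e' } — overlaps FOLLOW(C) on { 'e' }: CONFLICT

P: nullable alternative(s) P → ε; FOLLOW(P) = { 'e' }
  P → ε: FIRST \ {ε} = { } — this is the only nullable alternative, skip
  P → + e: FIRST \ {ε} = { '+' } — disjoint from FOLLOW(P)
  P → Y +: FIRST \ {ε} = { '+', 'e' } — overlaps FOLLOW(P) on { 'e' }: CONFLICT

D, Y have no nullable alternative, so no FIRST/FOLLOW check is needed there.

So the grammar has 2 FIRST/FOLLOW conflicts (marked CONFLICT above).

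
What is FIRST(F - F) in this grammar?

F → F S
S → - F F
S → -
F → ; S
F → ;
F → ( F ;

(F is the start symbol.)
{ '(', ';' }

FIRST sets of the non-terminals involved (from the grammar, by fixed-point iteration):
  FIRST(F) = { '(', ';' }

To compute FIRST(F - F), process the symbols left to right:
Symbol F is a non-terminal. Add FIRST(F) \ {ε} = { '(', ';' }
F is not nullable (ε ∉ FIRST(F)), so stop here.
FIRST(F - F) = { '(', ';' }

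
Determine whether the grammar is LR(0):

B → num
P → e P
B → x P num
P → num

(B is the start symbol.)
Yes, the grammar is LR(0)

A grammar is LR(0) if no state in the canonical LR(0) collection has:
  - both a shift item (dot before a terminal) and a complete item (shift-reduce conflict), or
  - two or more complete items (reduce-reduce conflict; the accept item [B' → B .] counts as a complete item here).

Augment with B' → B and build the canonical LR(0) collection (I0 = CLOSURE({[B' → . B]}), then GOTO on every symbol after a dot until no new states appear). It has 9 states:
  I0: { [B → . num], [B → . x P num], [B' → . B] }  — shift
  I1: { [B' → B .] }  — accept
  I2: { [B → num .] }  — reduce
  I3: { [B → x . P num], [P → . e P], [P → . num] }  — shift
  I4: { [B → x P . num] }  — shift
  I5: { [P → . e P], [P → . num], [P → e . P] }  — shift
  I6: { [P → num .] }  — reduce
  I7: { [P → e P .] }  — reduce
  I8: { [B → x P num .] }  — reduce

Every state is either a pure shift/goto state or contains exactly one complete item and nothing to shift — no conflicts. The grammar is LR(0).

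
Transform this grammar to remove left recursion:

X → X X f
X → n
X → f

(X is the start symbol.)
X → n X'
X → f X'
X' → X f X'
X' → ε

X is directly left-recursive. The standard transformation for
  A → A α₁ | ... | A α_m | β₁ | ... | β_n
is
  A  → β₁ A' | ... | β_n A'
  A' → α₁ A' | ... | α_m A' | ε

X → n becomes X → n X'
X → f becomes X → f X'
X → X X f becomes X' → X f X'
Add X' → ε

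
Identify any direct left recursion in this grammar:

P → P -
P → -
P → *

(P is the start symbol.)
Yes, P is left-recursive

Direct left recursion occurs when N → N α for some non-terminal N (the right-hand side begins with the left-hand side itself).

P → P -: LEFT RECURSIVE (starts with P)
P → -: starts with '-'
P → *: starts with '*'

The grammar has direct left recursion on: P.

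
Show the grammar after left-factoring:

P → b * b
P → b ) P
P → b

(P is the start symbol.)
P → b P'
P' → * b
P' → ) P
P' → ε

Left-factoring transforms A → αβ₁ | αβ₂ into A → αA' and A' → β₁ | β₂
(α is the longest common prefix among the alternatives). Repeat until
no nonterminal has two alternatives with a common prefix.

Round 1: P has alternatives sharing prefix 'b'. Introduce P': P → b P'
  Add: P' → * b
  Add: P' → ) P
  Add: P' → ε

No remaining common prefixes — done.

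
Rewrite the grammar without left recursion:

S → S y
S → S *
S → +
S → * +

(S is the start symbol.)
S is directly left-recursive. The standard transformation for
  A → A α₁ | ... | A α_m | β₁ | ... | β_n
is
  A  → β₁ A' | ... | β_n A'
  A' → α₁ A' | ... | α_m A' | ε

S → + becomes S → + S'
S → * + becomes S → * + S'
S → S y becomes S' → y S'
S → S * becomes S' → * S'
Add S' → ε

Resulting grammar:
S → + S'
S → * + S'
S' → y S'
S' → * S'
S' → ε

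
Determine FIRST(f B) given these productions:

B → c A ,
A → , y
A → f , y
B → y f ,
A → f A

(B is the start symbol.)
To compute FIRST(f B), process the symbols left to right:
Symbol f is a terminal. Add 'f' and stop.
FIRST(f B) = { 'f' }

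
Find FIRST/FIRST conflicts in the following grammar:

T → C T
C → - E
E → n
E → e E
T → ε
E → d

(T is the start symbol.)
A FIRST/FIRST conflict occurs when two productions N → α and N → β for the same non-terminal have FIRST(α) ∩ FIRST(β) ≠ ∅ (with ε ∈ FIRST of a nullable right-hand side, so two nullable alternatives also conflict).

FIRST sets of the non-terminals at (or reachable through a nullable prefix from) the front of some alternative:
  FIRST(C) = { '-' }

Productions for T:
  T → C T: FIRST = { '-' }
  T → ε: FIRST = { ε }
Productions for E:
  E → n: FIRST = { 'n' }
  E → e E: FIRST = { 'e' }
  E → d: FIRST = { 'd' }
C has only one production, so no FIRST/FIRST conflict is possible there.

All alternatives of each non-terminal have pairwise disjoint FIRST sets.

Answer: No FIRST/FIRST conflicts.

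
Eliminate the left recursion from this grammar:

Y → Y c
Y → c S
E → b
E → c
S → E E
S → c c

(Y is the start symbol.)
Y → c S Y'
Y' → c Y'
Y' → ε
E → b
E → c
S → E E
S → c c

Y is directly left-recursive. The standard transformation for
  A → A α₁ | ... | A α_m | β₁ | ... | β_n
is
  A  → β₁ A' | ... | β_n A'
  A' → α₁ A' | ... | α_m A' | ε

Y → c S becomes Y → c S Y'
Y → Y c becomes Y' → c Y'
Add Y' → ε

Productions for other non-terminals are unchanged:
  E → b
  E → c
  S → E E
  S → c c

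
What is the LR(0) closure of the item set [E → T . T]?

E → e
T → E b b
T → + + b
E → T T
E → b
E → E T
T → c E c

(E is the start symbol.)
{ [E → . E T], [E → . T T], [E → . b], [E → . e], [E → T . T], [T → . + + b], [T → . E b b], [T → . c E c] }

Start with: [E → T . T]
  [E → T . T] has the dot before T: add [T → . E b b], [T → . + + b], [T → . c E c]
  [T → . E b b] has the dot before E: add [E → . e], [E → . T T], [E → . b], [E → . E T]
No further items can be added.

CLOSURE = { [E → . E T], [E → . T T], [E → . b], [E → . e], [E → T . T], [T → . + + b], [T → . E b b], [T → . c E c] }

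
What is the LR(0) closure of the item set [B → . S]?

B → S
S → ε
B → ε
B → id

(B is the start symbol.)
{ [B → . S], [S → .] }

To compute CLOSURE, for each item [A → α.Bβ] where B is a non-terminal, add [B → .γ] for all productions B → γ; repeat for the newly added items until nothing changes.

Start with: [B → . S]
  [B → . S] has the dot before S: add [S → .]
No further items can be added.

CLOSURE = { [B → . S], [S → .] }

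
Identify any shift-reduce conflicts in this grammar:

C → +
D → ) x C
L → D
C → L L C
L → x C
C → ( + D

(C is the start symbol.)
No shift-reduce conflicts

A shift-reduce conflict occurs when an LR(0) state has both:
  - a complete (reduce) item [A → α .] (dot at the end), and
  - a shift item [B → β . c γ] (dot before a terminal).

Augment with C' → C and build the canonical LR(0) collection (I0 = CLOSURE({[C' → . C]}), then GOTO on every symbol after a dot until no new states appear). It has 15 states:
  I0: { [C → . ( + D], [C → . +], [C → . L L C], [C' → . C], [D → . ) x C], [L → . D], [L → . x C] }  — shift
  I1: { [C → ( . + D] }  — shift
  I2: { [D → ) . x C] }  — shift
  I3: { [C → + .] }  — reduce
  I4: { [C' → C .] }  — accept
  I5: { [L → D .] }  — reduce
  I6: { [C → L . L C], [D → . ) x C], [L → . D], [L → . x C] }  — shift
  I7: { [C → . ( + D], [C → . +], [C → . L L C], [D → . ) x C], [L → . D], [L → . x C], [L → x . C] }  — shift
  I8: { [L → x C .] }  — reduce
  I9: { [C → . ( + D], [C → . +], [C → . L L C], [C → L L . C], [D → . ) x C], [L → . D], [L → . x C] }  — shift
  I10: { [C → L L C .] }  — reduce
  I11: { [C → . ( + D], [C → . +], [C → . L L C], [D → ) x . C], [D → . ) x C], [L → . D], [L → . x C] }  — shift
  I12: { [D → ) x C .] }  — reduce
  I13: { [C → ( + . D], [D → . ) x C] }  — shift
  I14: { [C → ( + D .] }  — reduce

No state contains both a complete item and a shift item.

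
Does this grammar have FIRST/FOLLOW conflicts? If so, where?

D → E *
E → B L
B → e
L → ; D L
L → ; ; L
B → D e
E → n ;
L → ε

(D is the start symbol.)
No FIRST/FOLLOW conflicts.

Nullable non-terminals: L.

L: nullable alternative(s) L → ε; FOLLOW(L) = { '*' }
  L → ; D L: FIRST \ {ε} = { ';' } — disjoint from FOLLOW(L)
  L → ; ; L: FIRST \ {ε} = { ';' } — disjoint from FOLLOW(L)
  L → ε: FIRST \ {ε} = { } — this is the only nullable alternative, skip

B, D, E have no nullable alternative, so no FIRST/FOLLOW check is needed there.

No FIRST/FOLLOW conflicts found.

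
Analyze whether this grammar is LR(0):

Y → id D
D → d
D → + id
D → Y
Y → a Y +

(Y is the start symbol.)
Yes, the grammar is LR(0)

Augment with Y' → Y and build the canonical LR(0) collection (I0 = CLOSURE({[Y' → . Y]}), then GOTO on every symbol after a dot until no new states appear). It has 11 states:
  I0: { [Y → . a Y +], [Y → . id D], [Y' → . Y] }  — shift
  I1: { [Y' → Y .] }  — accept
  I2: { [Y → . a Y +], [Y → . id D], [Y → a . Y +] }  — shift
  I3: { [D → . + id], [D → . Y], [D → . d], [Y → . a Y +], [Y → . id D], [Y → id . D] }  — shift
  I4: { [D → + . id] }  — shift
  I5: { [Y → id D .] }  — reduce
  I6: { [D → Y .] }  — reduce
  I7: { [D → d .] }  — reduce
  I8: { [D → + id .] }  — reduce
  I9: { [Y → a Y . +] }  — shift
  I10: { [Y → a Y + .] }  — reduce

Every state is either a pure shift/goto state or contains exactly one complete item and nothing to shift — no conflicts. The grammar is LR(0).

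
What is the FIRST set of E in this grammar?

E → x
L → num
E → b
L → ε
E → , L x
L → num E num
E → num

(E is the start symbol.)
{ ',', 'b', 'num', 'x' }

To compute FIRST(E), examine every production with E on the left-hand side, reading each right-hand side left to right until a non-nullable symbol is reached.

From E → x:
  - x is a terminal: add 'x' and stop
From E → b:
  - b is a terminal: add 'b' and stop
From E → , L x:
  - ',' is a terminal: add ',' and stop
From E → num:
  - num is a terminal: add 'num' and stop

Collecting: FIRST(E) = { ',', 'b', 'num', 'x' }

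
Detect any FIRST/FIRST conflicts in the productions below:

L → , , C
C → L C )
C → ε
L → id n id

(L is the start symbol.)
No FIRST/FIRST conflicts.

FIRST sets of the non-terminals at (or reachable through a nullable prefix from) the front of some alternative:
  FIRST(L) = { ',', 'id' }

Productions for L:
  L → , , C: FIRST = { ',' }
  L → id n id: FIRST = { 'id' }
Productions for C:
  C → L C ): FIRST = { ',', 'id' }
  C → ε: FIRST = { ε }

All alternatives of each non-terminal have pairwise disjoint FIRST sets.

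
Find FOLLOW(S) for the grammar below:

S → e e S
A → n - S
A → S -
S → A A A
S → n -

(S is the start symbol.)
{ $, '-', 'e', 'n' }

To compute FOLLOW(S), find every occurrence of S on a right-hand side N → α S β: add FIRST(β) \ {ε}, and if β is empty or nullable also add FOLLOW(N). Iterate to a fixed point.

S is the start symbol, so $ ∈ FOLLOW(S).
In S → e e S: S is at the end; this adds FOLLOW(S) to itself — nothing new
In A → n - S: S is at the end, add FOLLOW(A)
In A → S -: S is followed by '-', add FIRST('-') \ {ε} = { '-' }

The FOLLOW sets referred to above (computed the same way, to a fixed point):
  FOLLOW(A) = { $, '-', 'e', 'n' }

Taking the union: FOLLOW(S) = { $, '-', 'e', 'n' }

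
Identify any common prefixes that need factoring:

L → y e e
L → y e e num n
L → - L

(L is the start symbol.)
Yes, L has productions with common prefix 'y e e'

Left-factoring is needed when two productions for the same non-terminal
share a common prefix on the right-hand side.

Productions for L:
  L → y e e
  L → y e e num n
  L → - L

Found common prefix 'y e e' in productions for L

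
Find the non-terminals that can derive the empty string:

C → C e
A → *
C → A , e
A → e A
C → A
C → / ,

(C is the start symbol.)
None

There are no ε-productions, so no non-terminal can derive ε.
No non-terminals are nullable.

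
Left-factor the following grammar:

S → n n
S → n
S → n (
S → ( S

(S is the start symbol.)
S → n S'
S' → n
S' → ε
S' → (
S → ( S

Left-factoring transforms A → αβ₁ | αβ₂ into A → αA' and A' → β₁ | β₂
(α is the longest common prefix among the alternatives). Repeat until
no nonterminal has two alternatives with a common prefix.

Round 1: S has alternatives sharing prefix 'n'. Introduce S': S → n S'
  Add: S' → n
  Add: S' → ε
  Add: S' → (

No remaining common prefixes — done.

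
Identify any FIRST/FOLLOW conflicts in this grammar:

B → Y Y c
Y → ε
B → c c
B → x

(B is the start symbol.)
No FIRST/FOLLOW conflicts.

A FIRST/FOLLOW conflict occurs when a non-terminal N has a nullable alternative N → β (β ⇒* ε) and another alternative N → α with FIRST(α) ∩ FOLLOW(N) ≠ ∅: on such a lookahead the parser cannot decide between expanding α and letting N vanish via β.

Nullable non-terminals: Y.
Y has a nullable alternative but only one production, so nothing to check.

B has no nullable alternative, so no FIRST/FOLLOW check is needed there.

No FIRST/FOLLOW conflicts found.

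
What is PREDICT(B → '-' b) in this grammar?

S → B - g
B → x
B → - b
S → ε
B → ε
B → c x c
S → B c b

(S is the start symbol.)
PREDICT(B → '-' b) = (FIRST(RHS) \ {ε}) ∪ (FOLLOW(B) if ε ∈ FIRST(RHS), i.e. RHS ⇒* ε)
FIRST('-' b) = { '-' }
ε ∉ FIRST('-' b), so FOLLOW(B) is not added.
PREDICT(B → '-' b) = { '-' }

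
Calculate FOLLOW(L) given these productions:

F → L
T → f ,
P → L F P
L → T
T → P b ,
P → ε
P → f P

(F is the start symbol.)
To compute FOLLOW(L), find every occurrence of L on a right-hand side N → α L β: add FIRST(β) \ {ε}, and if β is empty or nullable also add FOLLOW(N). Iterate to a fixed point.

In F → L: L is at the end, add FOLLOW(F)
In P → L F P: L is followed by F P, add FIRST(F P) \ {ε} = { 'b', 'f' }

The FOLLOW sets referred to above (computed the same way, to a fixed point):
  FOLLOW(F) = { $, 'b', 'f' }

Taking the union: FOLLOW(L) = { $, 'b', 'f' }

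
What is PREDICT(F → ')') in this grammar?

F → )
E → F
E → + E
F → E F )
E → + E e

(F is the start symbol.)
PREDICT(F → ')') = (FIRST(RHS) \ {ε}) ∪ (FOLLOW(F) if ε ∈ FIRST(RHS), i.e. RHS ⇒* ε)
FIRST(')') = { ')' }
ε ∉ FIRST(')'), so FOLLOW(F) is not added.
PREDICT(F → ')') = { ')' }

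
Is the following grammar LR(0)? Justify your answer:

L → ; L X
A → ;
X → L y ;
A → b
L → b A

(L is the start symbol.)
Yes, the grammar is LR(0)

A grammar is LR(0) if no state in the canonical LR(0) collection has:
  - both a shift item (dot before a terminal) and a complete item (shift-reduce conflict), or
  - two or more complete items (reduce-reduce conflict; the accept item [L' → L .] counts as a complete item here).

Augment with L' → L and build the canonical LR(0) collection (I0 = CLOSURE({[L' → . L]}), then GOTO on every symbol after a dot until no new states appear). It has 12 states:
  I0: { [L → . ; L X], [L → . b A], [L' → . L] }  — shift
  I1: { [L → . ; L X], [L → . b A], [L → ; . L X] }  — shift
  I2: { [L' → L .] }  — accept
  I3: { [A → . ;], [A → . b], [L → b . A] }  — shift
  I4: { [A → ; .] }  — reduce
  I5: { [L → b A .] }  — reduce
  I6: { [A → b .] }  — reduce
  I7: { [L → . ; L X], [L → . b A], [L → ; L . X], [X → . L y ;] }  — shift
  I8: { [X → L . y ;] }  — shift
  I9: { [L → ; L X .] }  — reduce
  I10: { [X → L y . ;] }  — shift
  I11: { [X → L y ; .] }  — reduce

Every state is either a pure shift/goto state or contains exactly one complete item and nothing to shift — no conflicts. The grammar is LR(0).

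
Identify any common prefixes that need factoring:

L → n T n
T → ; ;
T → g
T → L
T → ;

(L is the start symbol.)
Left-factoring is needed when two productions for the same non-terminal
share a common prefix on the right-hand side.

Productions for T:
  T → ; ;
  T → g
  T → L
  T → ;

Found common prefix ';' in productions for T

Answer: Yes, T has productions with common prefix ';'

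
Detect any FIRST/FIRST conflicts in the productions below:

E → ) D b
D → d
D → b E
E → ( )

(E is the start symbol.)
Productions for E:
  E → ) D b: FIRST = { ')' }
  E → ( ): FIRST = { '(' }
Productions for D:
  D → d: FIRST = { 'd' }
  D → b E: FIRST = { 'b' }

All alternatives of each non-terminal have pairwise disjoint FIRST sets.

Answer: No FIRST/FIRST conflicts.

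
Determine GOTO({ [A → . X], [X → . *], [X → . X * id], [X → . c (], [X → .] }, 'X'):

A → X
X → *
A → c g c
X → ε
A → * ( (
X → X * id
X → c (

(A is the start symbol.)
GOTO(I, 'X') = CLOSURE({ [A → αX.β] : [A → α.Xβ] ∈ I, X = 'X' })

Items with dot before 'X', with the dot advanced:
  [A → . X] → [A → X .]
  [X → . X * id] → [X → X . * id]
Closure adds nothing (no advanced item has the dot before a non-terminal).

GOTO = { [A → X .], [X → X . * id] }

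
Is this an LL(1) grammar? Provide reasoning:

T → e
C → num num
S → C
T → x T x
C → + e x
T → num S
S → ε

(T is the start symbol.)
Yes, the grammar is LL(1).

A grammar is LL(1) if for each non-terminal N with multiple productions, the predict sets of those productions are pairwise disjoint, where PREDICT(N → α) = (FIRST(α) \ {ε}) ∪ (FOLLOW(N) if α ⇒* ε).

Relevant sets:
  FIRST(C) = { '+', 'num' }
  FOLLOW(S) = { $, 'x' }

For T:
  PREDICT(T → e) = { 'e' }
  PREDICT(T → x T x) = { 'x' }
  PREDICT(T → num S) = { 'num' }
For C:
  PREDICT(C → num num) = { 'num' }
  PREDICT(C → '+' e x) = { '+' }
For S:
  PREDICT(S → C) = { '+', 'num' }
  PREDICT(S → ε) = { $, 'x' }

All predict sets are disjoint. The grammar IS LL(1).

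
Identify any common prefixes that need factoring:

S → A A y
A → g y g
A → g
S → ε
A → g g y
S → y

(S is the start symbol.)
Yes, A has productions with common prefix 'g'

Left-factoring is needed when two productions for the same non-terminal
share a common prefix on the right-hand side.

Productions for S:
  S → A A y
  S → ε
  S → y
Productions for A:
  A → g y g
  A → g
  A → g g y

Found common prefix 'g' in productions for A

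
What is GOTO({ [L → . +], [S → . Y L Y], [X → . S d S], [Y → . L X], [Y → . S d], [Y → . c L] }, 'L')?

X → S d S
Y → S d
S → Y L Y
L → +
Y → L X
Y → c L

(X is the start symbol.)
GOTO(I, 'L') = CLOSURE({ [A → αX.β] : [A → α.Xβ] ∈ I, X = 'L' })

Items with dot before 'L', with the dot advanced:
  [Y → . L X] → [Y → L . X]
Closure of the advanced items:
  [Y → L . X] has the dot before X: add [X → . S d S]
  [X → . S d S] has the dot before S: add [S → . Y L Y]
  [S → . Y L Y] has the dot before Y: add [Y → . S d], [Y → . L X], [Y → . c L]
  [Y → . L X] has the dot before L: add [L → . +]

GOTO = { [L → . +], [S → . Y L Y], [X → . S d S], [Y → . L X], [Y → . S d], [Y → . c L], [Y → L . X] }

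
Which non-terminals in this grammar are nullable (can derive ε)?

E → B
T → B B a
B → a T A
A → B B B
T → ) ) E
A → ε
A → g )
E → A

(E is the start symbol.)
{ 'A', 'E' }

ε-productions: A → ε
So A is immediately nullable.
E → A: every symbol on the right is nullable, so E is nullable too.
No further non-terminal can be added: every production for the remaining non-terminals contains a terminal or a non-nullable non-terminal.
Nullable = { 'A', 'E' }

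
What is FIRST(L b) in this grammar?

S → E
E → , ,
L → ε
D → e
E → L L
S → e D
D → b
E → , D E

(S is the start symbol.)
FIRST sets of the non-terminals involved (from the grammar, by fixed-point iteration):
  FIRST(L) = { ε }

To compute FIRST(L b), process the symbols left to right:
Symbol L is a non-terminal. Add FIRST(L) \ {ε} = { }
L is nullable (ε ∈ FIRST(L)), continue to the next symbol.
Symbol b is a terminal. Add 'b' and stop.
FIRST(L b) = { 'b' }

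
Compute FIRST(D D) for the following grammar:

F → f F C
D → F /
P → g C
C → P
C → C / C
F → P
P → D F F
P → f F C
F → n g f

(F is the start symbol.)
{ 'f', 'g', 'n' }

FIRST sets of the non-terminals involved (from the grammar, by fixed-point iteration):
  FIRST(D) = { 'f', 'g', 'n' }

To compute FIRST(D D), process the symbols left to right:
Symbol D is a non-terminal. Add FIRST(D) \ {ε} = { 'f', 'g', 'n' }
D is not nullable (ε ∉ FIRST(D)), so stop here.
FIRST(D D) = { 'f', 'g', 'n' }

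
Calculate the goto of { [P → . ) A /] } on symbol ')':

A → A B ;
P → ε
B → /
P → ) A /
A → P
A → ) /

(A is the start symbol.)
{ [A → . ) /], [A → . A B ;], [A → . P], [P → ) . A /], [P → . ) A /], [P → .] }

GOTO(I, ')') = CLOSURE({ [A → αX.β] : [A → α.Xβ] ∈ I, X = ')' })

Items with dot before ')', with the dot advanced:
  [P → . ) A /] → [P → ) . A /]
Closure of the advanced items:
  [P → ) . A /] has the dot before A: add [A → . A B ;], [A → . P], [A → . ) /]
  [A → . P] has the dot before P: add [P → .], [P → . ) A /]

GOTO = { [A → . ) /], [A → . A B ;], [A → . P], [P → ) . A /], [P → . ) A /], [P → .] }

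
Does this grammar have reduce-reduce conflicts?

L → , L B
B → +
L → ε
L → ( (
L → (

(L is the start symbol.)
A reduce-reduce conflict occurs when an LR(0) state has two complete items [A → α .] and [B → β .] — both call for a reduction, and with no lookahead the parser cannot choose between them.

Augment with L' → L and build the canonical LR(0) collection (I0 = CLOSURE({[L' → . L]}), then GOTO on every symbol after a dot until no new states appear). It has 8 states:
  I0: { [L → . ( (], [L → . (], [L → . , L B], [L → .], [L' → . L] }  — shift, reduce
  I1: { [L → ( . (], [L → ( .] }  — shift, reduce
  I2: { [L → , . L B], [L → . ( (], [L → . (], [L → . , L B], [L → .] }  — shift, reduce
  I3: { [L' → L .] }  — accept
  I4: { [B → . +], [L → , L . B] }  — shift
  I5: { [B → + .] }  — reduce
  I6: { [L → , L B .] }  — reduce
  I7: { [L → ( ( .] }  — reduce

No state contains more than one complete item.

Answer: No reduce-reduce conflicts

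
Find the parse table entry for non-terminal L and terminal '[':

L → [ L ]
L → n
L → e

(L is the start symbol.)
L → [ L ]

To find M[L, '['], we find productions for L where '[' is in the predict set (PREDICT(N → α) = (FIRST(α) \ {ε}) ∪ (FOLLOW(N) if α ⇒* ε)).

L → [ L ]: PREDICT = { '[' }
  '[' is in predict set, so this production goes in M[L, '[']
L → n: PREDICT = { 'n' }
L → e: PREDICT = { 'e' }

M[L, '['] = L → [ L ]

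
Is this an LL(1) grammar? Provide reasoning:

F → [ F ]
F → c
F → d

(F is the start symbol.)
Yes, the grammar is LL(1).

For F:
  PREDICT(F → '[' F ']') = { '[' }
  PREDICT(F → c) = { 'c' }
  PREDICT(F → d) = { 'd' }

All predict sets are disjoint. The grammar IS LL(1).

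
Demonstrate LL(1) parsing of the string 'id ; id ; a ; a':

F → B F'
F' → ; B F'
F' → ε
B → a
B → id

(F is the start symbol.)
LL(1) parsing maintains a stack (initially the start symbol over $) and the input. At each step: if the stack top is a terminal, match it against the current input token; if it is a non-terminal N, replace it with the RHS of M[N, lookahead] (the unique production whose predict set contains the lookahead).

Stack is shown with the top on the left.

Stack     Input              Action
-----------------------------------
F $       id ; id ; a ; a $  output F → B F'
B F' $    id ; id ; a ; a $  output B → id
id F' $   id ; id ; a ; a $  match 'id'
F' $      ; id ; a ; a $     output F' → ; B F'
; B F' $  ; id ; a ; a $     match ';'
B F' $    id ; a ; a $       output B → id
id F' $   id ; a ; a $       match 'id'
F' $      ; a ; a $          output F' → ; B F'
; B F' $  ; a ; a $          match ';'
B F' $    a ; a $            output B → a
a F' $    a ; a $            match 'a'
F' $      ; a $              output F' → ; B F'
; B F' $  ; a $              match ';'
B F' $    a $                output B → a
a F' $    a $                match 'a'
F' $      $                  output F' → ε
$         $                  accept

The string is accepted.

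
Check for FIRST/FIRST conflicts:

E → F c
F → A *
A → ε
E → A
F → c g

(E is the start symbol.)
A FIRST/FIRST conflict occurs when two productions N → α and N → β for the same non-terminal have FIRST(α) ∩ FIRST(β) ≠ ∅ (with ε ∈ FIRST of a nullable right-hand side, so two nullable alternatives also conflict).

FIRST sets of the non-terminals at (or reachable through a nullable prefix from) the front of some alternative:
  FIRST(F) = { '*', 'c' }
  FIRST(A) = { ε }

Productions for E:
  E → F c: FIRST = { '*', 'c' }
  E → A: FIRST = { ε }
Productions for F:
  F → A *: FIRST = { '*' }
  F → c g: FIRST = { 'c' }
A has only one production, so no FIRST/FIRST conflict is possible there.

All alternatives of each non-terminal have pairwise disjoint FIRST sets.

Answer: No FIRST/FIRST conflicts.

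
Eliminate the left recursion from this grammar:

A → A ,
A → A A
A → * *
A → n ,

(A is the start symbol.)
A → * * A'
A → n , A'
A' → , A'
A' → A A'
A' → ε

A is directly left-recursive. The standard transformation for
  A → A α₁ | ... | A α_m | β₁ | ... | β_n
is
  A  → β₁ A' | ... | β_n A'
  A' → α₁ A' | ... | α_m A' | ε

A → * * becomes A → * * A'
A → n , becomes A → n , A'
A → A , becomes A' → , A'
A → A A becomes A' → A A'
Add A' → ε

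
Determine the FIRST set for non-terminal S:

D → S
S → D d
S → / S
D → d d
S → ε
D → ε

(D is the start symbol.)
FIRST sets of the other non-terminals involved (by the same procedure, iterated to a fixed point):
  FIRST(D) = { '/', 'd', ε }

From S → D d:
  - D is a non-terminal: add FIRST(D) \ {ε} = { '/', 'd' }
    D is nullable, so continue to the next symbol
  - d is a terminal: add 'd' and stop
From S → / S:
  - '/' is a terminal: add '/' and stop
From S → ε:
  - ε-production, so ε ∈ FIRST(S)

Collecting: FIRST(S) = { '/', 'd', ε }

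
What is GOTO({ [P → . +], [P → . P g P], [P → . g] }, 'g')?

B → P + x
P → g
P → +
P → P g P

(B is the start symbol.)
{ [P → g .] }

GOTO(I, 'g') = CLOSURE({ [A → αX.β] : [A → α.Xβ] ∈ I, X = 'g' })

Items with dot before 'g', with the dot advanced:
  [P → . g] → [P → g .]
Closure adds nothing (no advanced item has the dot before a non-terminal).

GOTO = { [P → g .] }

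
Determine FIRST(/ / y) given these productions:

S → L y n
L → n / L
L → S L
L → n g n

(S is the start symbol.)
{ '/' }

To compute FIRST(/ / y), process the symbols left to right:
Symbol / is a terminal. Add '/' and stop.
FIRST(/ / y) = { '/' }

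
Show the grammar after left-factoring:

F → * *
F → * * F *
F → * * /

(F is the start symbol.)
F → * * F'
F' → ε
F' → F *
F' → /

Left-factoring transforms A → αβ₁ | αβ₂ into A → αA' and A' → β₁ | β₂
(α is the longest common prefix among the alternatives). Repeat until
no nonterminal has two alternatives with a common prefix.

Round 1: F has alternatives sharing prefix '* *'. Introduce F': F → * * F'
  Add: F' → ε
  Add: F' → F *
  Add: F' → /

No remaining common prefixes — done.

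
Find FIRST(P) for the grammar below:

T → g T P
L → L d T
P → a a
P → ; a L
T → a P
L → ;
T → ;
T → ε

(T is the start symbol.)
{ ';', 'a' }

To compute FIRST(P), examine every production with P on the left-hand side, reading each right-hand side left to right until a non-nullable symbol is reached.

From P → a a:
  - a is a terminal: add 'a' and stop
From P → ; a L:
  - ';' is a terminal: add ';' and stop

Collecting: FIRST(P) = { ';', 'a' }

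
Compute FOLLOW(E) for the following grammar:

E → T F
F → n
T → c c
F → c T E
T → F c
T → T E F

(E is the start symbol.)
{ $, 'c', 'n' }

To compute FOLLOW(E), find every occurrence of E on a right-hand side N → α E β: add FIRST(β) \ {ε}, and if β is empty or nullable also add FOLLOW(N). Iterate to a fixed point.

E is the start symbol, so $ ∈ FOLLOW(E).
In F → c T E: E is at the end, add FOLLOW(F)
In T → T E F: E is followed by F, add FIRST(F) \ {ε} = { 'c', 'n' }

The FOLLOW sets referred to above (computed the same way, to a fixed point):
  FOLLOW(F) = { $, 'c', 'n' }

Taking the union: FOLLOW(E) = { $, 'c', 'n' }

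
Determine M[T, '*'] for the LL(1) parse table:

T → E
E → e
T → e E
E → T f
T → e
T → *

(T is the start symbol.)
T → E, T → *

To find M[T, '*'], we find productions for T where '*' is in the predict set (PREDICT(N → α) = (FIRST(α) \ {ε}) ∪ (FOLLOW(N) if α ⇒* ε)).

Relevant sets:
  FIRST(E) = { '*', 'e' }

T → E: PREDICT = { '*', 'e' }
  '*' is in predict set, so this production goes in M[T, '*']
T → e E: PREDICT = { 'e' }
T → e: PREDICT = { 'e' }
T → *: PREDICT = { '*' }
  '*' is in predict set, so this production goes in M[T, '*']

M[T, '*'] = T → E, T → *  (a multiply-defined cell — the grammar is not LL(1))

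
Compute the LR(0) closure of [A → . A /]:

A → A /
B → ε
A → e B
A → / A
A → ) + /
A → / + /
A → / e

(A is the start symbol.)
{ [A → . ) + /], [A → . / + /], [A → . / A], [A → . / e], [A → . A /], [A → . e B] }

Start with: [A → . A /]
  [A → . A /] has the dot before A: add [A → . e B], [A → . / A], [A → . ) + /], [A → . / + /], [A → . / e]
No further items can be added.

CLOSURE = { [A → . ) + /], [A → . / + /], [A → . / A], [A → . / e], [A → . A /], [A → . e B] }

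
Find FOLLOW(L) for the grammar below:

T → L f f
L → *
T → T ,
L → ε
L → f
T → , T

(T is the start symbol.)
{ 'f' }

To compute FOLLOW(L), find every occurrence of L on a right-hand side N → α L β: add FIRST(β) \ {ε}, and if β is empty or nullable also add FOLLOW(N). Iterate to a fixed point.

In T → L f f: L is followed by f f, add FIRST(f f) \ {ε} = { 'f' }

Taking the union: FOLLOW(L) = { 'f' }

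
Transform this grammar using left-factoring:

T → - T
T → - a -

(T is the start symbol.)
Left-factoring transforms A → αβ₁ | αβ₂ into A → αA' and A' → β₁ | β₂
(α is the longest common prefix among the alternatives). Repeat until
no nonterminal has two alternatives with a common prefix.

Round 1: T has alternatives sharing prefix '-'. Introduce T': T → - T'
  Add: T' → T
  Add: T' → a -

No remaining common prefixes — done.

Resulting grammar:
T → - T'
T' → T
T' → a -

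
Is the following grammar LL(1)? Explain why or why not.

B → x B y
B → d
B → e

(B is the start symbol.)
A grammar is LL(1) if for each non-terminal N with multiple productions, the predict sets of those productions are pairwise disjoint, where PREDICT(N → α) = (FIRST(α) \ {ε}) ∪ (FOLLOW(N) if α ⇒* ε).

For B:
  PREDICT(B → x B y) = { 'x' }
  PREDICT(B → d) = { 'd' }
  PREDICT(B → e) = { 'e' }

All predict sets are disjoint. The grammar IS LL(1).

Answer: Yes, the grammar is LL(1).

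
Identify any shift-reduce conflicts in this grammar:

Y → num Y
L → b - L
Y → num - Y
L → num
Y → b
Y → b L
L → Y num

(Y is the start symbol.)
Yes — I2: [Y → b .] vs [L → . b - L]; I9: [Y → b .] vs [L → . b - L]; I10: [L → num .] vs [Y → . b]

A shift-reduce conflict occurs when an LR(0) state has both:
  - a complete (reduce) item [A → α .] (dot at the end), and
  - a shift item [B → β . c γ] (dot before a terminal).

Augment with Y' → Y and build the canonical LR(0) collection (I0 = CLOSURE({[Y' → . Y]}), then GOTO on every symbol after a dot until no new states appear). It has 14 states:
  I0: { [Y → . b L], [Y → . b], [Y → . num - Y], [Y → . num Y], [Y' → . Y] }  — shift
  I1: { [Y' → Y .] }  — accept
  I2: { [L → . Y num], [L → . b - L], [L → . num], [Y → . b L], [Y → . b], [Y → . num - Y], [Y → . num Y], [Y → b . L], [Y → b .] }  — shift, reduce
  I3: { [Y → . b L], [Y → . b], [Y → . num - Y], [Y → . num Y], [Y → num . - Y], [Y → num . Y] }  — shift
  I4: { [Y → . b L], [Y → . b], [Y → . num - Y], [Y → . num Y], [Y → num - . Y] }  — shift
  I5: { [Y → num Y .] }  — reduce
  I6: { [Y → num - Y .] }  — reduce
  I7: { [Y → b L .] }  — reduce
  I8: { [L → Y . num] }  — shift
  I9: { [L → . Y num], [L → . b - L], [L → . num], [L → b . - L], [Y → . b L], [Y → . b], [Y → . num - Y], [Y → . num Y], [Y → b . L], [Y → b .] }  — shift, reduce
  I10: { [L → num .], [Y → . b L], [Y → . b], [Y → . num - Y], [Y → . num Y], [Y → num . - Y], [Y → num . Y] }  — shift, reduce
  I11: { [L → . Y num], [L → . b - L], [L → . num], [L → b - . L], [Y → . b L], [Y → . b], [Y → . num - Y], [Y → . num Y] }  — shift
  I12: { [L → b - L .] }  — reduce
  I13: { [L → Y num .] }  — reduce

I2 contains reduce item [Y → b .] and shift items [L → . b - L], [L → . num], [Y → . b], [Y → . b L], [Y → . num - Y], [Y → . num Y] — shift-reduce conflict.
I9 contains reduce item [Y → b .] and shift items [L → . b - L], [L → b . - L], [L → . num], [Y → . b], [Y → . b L], [Y → . num - Y], [Y → . num Y] — shift-reduce conflict.
I10 contains reduce item [L → num .] and shift items [Y → . b], [Y → . b L], [Y → . num - Y], [Y → num . - Y], [Y → . num Y] — shift-reduce conflict.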